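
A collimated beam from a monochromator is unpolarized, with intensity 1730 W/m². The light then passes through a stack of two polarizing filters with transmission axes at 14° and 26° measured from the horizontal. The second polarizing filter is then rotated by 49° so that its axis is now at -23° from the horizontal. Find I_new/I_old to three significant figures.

I_new/I_old ≈ 0.667

Before rotation:
Unpolarized light through the first polarizer → I₁ = ½ I₀, now polarized at 14°.
I₂ = I₁ cos²(26° − 14°) = 0.5 I₀ · cos²(12°) = 0.4784 I₀.
After rotation:
Unpolarized light through the first polarizer → I₁ = ½ I₀, now polarized at 14°.
I₂ = I₁ cos²(-23° − 14°) = 0.5 I₀ · cos²(37°) = 0.3189 I₀.
Ratio = 0.3189 / 0.4784 = 0.6666.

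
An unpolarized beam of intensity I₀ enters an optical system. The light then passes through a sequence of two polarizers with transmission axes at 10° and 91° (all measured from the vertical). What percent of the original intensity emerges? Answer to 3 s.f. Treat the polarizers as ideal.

Unpolarized light through the first polarizer → I₁ = ½ I₀, now polarized at 10°.
I₂ = I₁ cos²(91° − 10°) = 0.5 I₀ · cos²(81°) = 0.01224 I₀.
That is 1.224% of the incident intensity.

≈ 1.22%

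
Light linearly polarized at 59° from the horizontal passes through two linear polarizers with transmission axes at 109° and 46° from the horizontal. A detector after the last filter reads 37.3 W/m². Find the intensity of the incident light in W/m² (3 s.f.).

By Malus's law, I₁ = I₀ cos²(109° − 59°) = I₀ cos²(50°) = 0.4132 I₀.
I₂ = I₁ cos²(46° − 109°) = 0.4132 I₀ · cos²(63°) = 0.08516 I₀.
So 37.3 W/m² = 0.08516 I₀, giving I₀ = 37.3/0.08516 = 438 W/m².

I₀ ≈ 438 W/m²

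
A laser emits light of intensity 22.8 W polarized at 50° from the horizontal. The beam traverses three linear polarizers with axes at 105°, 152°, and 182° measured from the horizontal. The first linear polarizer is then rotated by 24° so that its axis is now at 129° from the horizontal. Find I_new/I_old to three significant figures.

Before rotation:
By Malus's law, I₁ = I₀ cos²(105° − 50°) = I₀ cos²(55°) = 0.329 I₀.
I₂ = I₁ cos²(152° − 105°) = 0.329 I₀ · cos²(47°) = 0.153 I₀.
I₃ = I₂ cos²(182° − 152°) = 0.153 I₀ · cos²(30°) = 0.1148 I₀.
After rotation:
I₁ = I₀ cos²(129° − 50°) = I₀ cos²(79°) = 0.03641 I₀.
I₂ = I₁ cos²(152° − 129°) = 0.03641 I₀ · cos²(23°) = 0.03085 I₀.
I₃ = I₂ cos²(182° − 152°) = 0.03085 I₀ · cos²(30°) = 0.02314 I₀.
Ratio = 0.02314 / 0.1148 = 0.2016.

I_new/I_old ≈ 0.202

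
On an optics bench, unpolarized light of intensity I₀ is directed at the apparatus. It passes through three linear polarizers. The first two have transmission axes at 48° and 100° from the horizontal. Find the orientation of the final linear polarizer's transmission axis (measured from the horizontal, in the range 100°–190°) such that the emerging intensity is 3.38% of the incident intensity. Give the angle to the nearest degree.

θ ≈ 165°

Unpolarized light through the first polarizer → I₁ = ½ I₀, now polarized at 48°.
I₂ = I₁ cos²(100° − 48°) = 0.5 I₀ · cos²(52°) = 0.1895 I₀.
Need I₃/I₀ = 0.0338, so cos²(θ − 100°) = 0.0338 / 0.1895 = 0.1783.
θ − 100° = arccos(√0.1783) = 65.0°, giving θ ≈ 100 + 65.0 = 165.0°.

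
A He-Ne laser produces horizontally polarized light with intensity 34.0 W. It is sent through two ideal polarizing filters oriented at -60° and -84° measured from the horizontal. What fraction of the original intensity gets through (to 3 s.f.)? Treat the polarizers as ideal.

I₁ = 34.0 W · cos²(60°) = 8.5 W.
I₂ = I₁ · cos²(24°) = 8.5 · 0.8346 = 7.094 W.
Transmitted fraction = 0.2086.

I/I₀ ≈ 0.209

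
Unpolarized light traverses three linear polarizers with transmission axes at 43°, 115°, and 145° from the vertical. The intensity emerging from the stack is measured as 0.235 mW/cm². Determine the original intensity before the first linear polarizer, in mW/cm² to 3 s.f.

I₀ ≈ 6.56 mW/cm²

Unpolarized light through the first polarizer → I₁ = ½ I₀, now polarized at 43°.
I₂ = I₁ cos²(115° − 43°) = 0.5 I₀ · cos²(72°) = 0.04775 I₀.
I₃ = I₂ cos²(145° − 115°) = 0.04775 I₀ · cos²(30°) = 0.03581 I₀.
So 0.235 mW/cm² = 0.03581 I₀, giving I₀ = 0.235/0.03581 = 6.563 mW/cm².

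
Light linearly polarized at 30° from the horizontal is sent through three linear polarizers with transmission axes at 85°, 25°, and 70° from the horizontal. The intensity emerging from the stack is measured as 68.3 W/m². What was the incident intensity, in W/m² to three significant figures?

I₀ ≈ 1660 W/m²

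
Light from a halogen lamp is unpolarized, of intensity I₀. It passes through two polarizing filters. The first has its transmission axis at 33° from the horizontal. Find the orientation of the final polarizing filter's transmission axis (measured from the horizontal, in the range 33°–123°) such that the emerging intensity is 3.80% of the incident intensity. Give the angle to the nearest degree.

θ ≈ 107°

Unpolarized light through the first polarizer → I₁ = ½ I₀, now polarized at 33°.
Need I₂/I₀ = 0.038, so cos²(θ − 33°) = 0.038 / 0.5 = 0.076.
θ − 33° = arccos(√0.076) = 74.0°, giving θ ≈ 33 + 74.0 = 107.0°.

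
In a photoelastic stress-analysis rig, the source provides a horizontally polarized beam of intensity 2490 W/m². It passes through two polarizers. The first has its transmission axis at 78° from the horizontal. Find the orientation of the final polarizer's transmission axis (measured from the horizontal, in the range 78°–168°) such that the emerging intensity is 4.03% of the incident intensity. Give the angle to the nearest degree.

θ ≈ 93°

By Malus's law, I₁ = I₀ cos²(78° − 0°) = I₀ cos²(78°) = 0.04323 I₀.
Need I₂/I₀ = 0.0403, so cos²(θ − 78°) = 0.0403 / 0.04323 = 0.9323.
θ − 78° = arccos(√0.9323) = 15.1°, giving θ ≈ 78 + 15.1 = 93.1°.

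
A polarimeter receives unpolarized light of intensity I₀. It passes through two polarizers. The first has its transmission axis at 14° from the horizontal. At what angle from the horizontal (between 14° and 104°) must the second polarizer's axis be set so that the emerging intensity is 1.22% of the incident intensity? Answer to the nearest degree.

Unpolarized light through the first polarizer → I₁ = ½ I₀, now polarized at 14°.
Need I₂/I₀ = 0.0122, so cos²(θ − 14°) = 0.0122 / 0.5 = 0.0244.
θ − 14° = arccos(√0.0244) = 81.0°, giving θ ≈ 14 + 81.0 = 95.0°.

θ ≈ 95°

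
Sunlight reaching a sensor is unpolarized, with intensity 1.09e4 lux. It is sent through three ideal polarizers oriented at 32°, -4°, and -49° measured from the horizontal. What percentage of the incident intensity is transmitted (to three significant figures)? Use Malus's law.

≈ 16.4%

Unpolarized light through the first polarizer → I₁ = 1.09e4 lux/2 = 5450 lux, polarized at 32°.
I₂ = I₁ · cos²(36°) = 5450 · 0.6545 = 3567 lux.
I₃ = I₂ · cos²(45°) = 3567 · 0.5 = 1784 lux.
That is 16.36% of the incident intensity.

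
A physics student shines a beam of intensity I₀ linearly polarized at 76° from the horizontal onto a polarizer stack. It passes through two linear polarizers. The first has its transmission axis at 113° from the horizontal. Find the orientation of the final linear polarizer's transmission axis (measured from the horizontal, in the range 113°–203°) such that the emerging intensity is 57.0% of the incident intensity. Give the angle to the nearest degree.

By Malus's law, I₁ = I₀ cos²(113° − 76°) = I₀ cos²(37°) = 0.6378 I₀.
Need I₂/I₀ = 0.57, so cos²(θ − 113°) = 0.57 / 0.6378 = 0.8937.
θ − 113° = arccos(√0.8937) = 19.0°, giving θ ≈ 113 + 19.0 = 132.0°.

θ ≈ 132°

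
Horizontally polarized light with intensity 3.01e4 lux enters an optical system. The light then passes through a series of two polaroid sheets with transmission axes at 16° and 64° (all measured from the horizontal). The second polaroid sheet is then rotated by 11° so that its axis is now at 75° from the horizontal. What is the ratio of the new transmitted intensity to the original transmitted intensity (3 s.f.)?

Before rotation:
I₁ = I₀ cos²(16° − 0°) = I₀ cos²(16°) = 0.924 I₀.
I₂ = I₁ cos²(64° − 16°) = 0.924 I₀ · cos²(48°) = 0.4137 I₀.
After rotation:
I₁ = I₀ cos²(16° − 0°) = I₀ cos²(16°) = 0.924 I₀.
I₂ = I₁ cos²(75° − 16°) = 0.924 I₀ · cos²(59°) = 0.2451 I₀.
Ratio = 0.2451 / 0.4137 = 0.5925.

I_new/I_old ≈ 0.592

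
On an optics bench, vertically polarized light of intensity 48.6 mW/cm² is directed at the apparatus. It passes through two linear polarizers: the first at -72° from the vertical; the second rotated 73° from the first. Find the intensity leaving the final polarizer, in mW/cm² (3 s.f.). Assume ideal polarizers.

I ≈ 0.397 mW/cm²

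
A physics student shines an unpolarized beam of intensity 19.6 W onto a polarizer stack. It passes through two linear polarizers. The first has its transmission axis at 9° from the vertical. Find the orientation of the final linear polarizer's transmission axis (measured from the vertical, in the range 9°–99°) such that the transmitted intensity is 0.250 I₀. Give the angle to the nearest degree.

Unpolarized light through the first polarizer → I₁ = ½ I₀, now polarized at 9°.
Need I₂/I₀ = 0.25, so cos²(θ − 9°) = 0.25 / 0.5 = 0.5.
θ − 9° = arccos(√0.5) = 45.0°, giving θ ≈ 9 + 45.0 = 54.0°.

θ ≈ 54°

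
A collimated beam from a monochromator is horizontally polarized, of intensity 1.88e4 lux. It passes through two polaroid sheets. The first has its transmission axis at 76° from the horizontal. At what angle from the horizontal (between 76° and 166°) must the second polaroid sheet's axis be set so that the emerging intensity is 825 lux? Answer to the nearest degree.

θ ≈ 106°

I₁ = I₀ cos²(76° − 0°) = I₀ cos²(76°) = 0.05853 I₀.
Target fraction: 825 / 1.88e4 lux = 0.04388 of I₀.
Need I₂/I₀ = 0.04388, so cos²(θ − 76°) = 0.04388 / 0.05853 = 0.7498.
θ − 76° = arccos(√0.7498) = 30.0°, giving θ ≈ 76 + 30.0 = 106.0°.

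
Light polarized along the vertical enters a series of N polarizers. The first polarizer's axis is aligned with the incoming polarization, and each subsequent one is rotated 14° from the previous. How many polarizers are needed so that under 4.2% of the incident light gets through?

First polarizer is aligned with the polarization: full transmission.
Each further stage multiplies by cos²(14°) = 0.9415.
After N polarizers: T = 0.9415^(N−1). Require T < 0.042 ⇒ N−1 > ln(0.042)/ln(0.9415) = 52.56, so N−1 ≥ 53 and N = 54.
Check: N=54 gives T = 0.04091 < 0.042; N=53 gives T = 0.04345.

N = 54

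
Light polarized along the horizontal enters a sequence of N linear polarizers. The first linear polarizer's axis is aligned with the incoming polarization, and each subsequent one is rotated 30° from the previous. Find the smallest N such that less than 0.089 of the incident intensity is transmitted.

N = 10

First polarizer is aligned with the polarization: full transmission.
Each further stage multiplies by cos²(30°) = 0.75.
After N polarizers: T = 0.75^(N−1). Require T < 0.089 ⇒ N−1 > ln(0.089)/ln(0.75) = 8.41, so N−1 ≥ 9 and N = 10.
Check: N=10 gives T = 0.07508 < 0.089; N=9 gives T = 0.1001.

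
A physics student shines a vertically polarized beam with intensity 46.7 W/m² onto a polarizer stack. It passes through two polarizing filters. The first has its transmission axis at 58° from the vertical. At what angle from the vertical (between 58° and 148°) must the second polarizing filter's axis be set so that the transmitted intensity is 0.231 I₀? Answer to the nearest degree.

I₁ = I₀ cos²(58° − 0°) = I₀ cos²(58°) = 0.2808 I₀.
Need I₂/I₀ = 0.231, so cos²(θ − 58°) = 0.231 / 0.2808 = 0.8226.
θ − 58° = arccos(√0.8226) = 24.9°, giving θ ≈ 58 + 24.9 = 82.9°.

θ ≈ 83°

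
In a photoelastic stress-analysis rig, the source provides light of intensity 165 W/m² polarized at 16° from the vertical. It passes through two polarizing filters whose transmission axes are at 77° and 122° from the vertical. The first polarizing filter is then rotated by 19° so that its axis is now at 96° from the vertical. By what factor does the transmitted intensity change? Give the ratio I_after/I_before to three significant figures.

Before rotation:
I₁ = I₀ cos²(77° − 16°) = I₀ cos²(61°) = 0.235 I₀.
I₂ = I₁ cos²(122° − 77°) = 0.235 I₀ · cos²(45°) = 0.1175 I₀.
After rotation:
I₁ = I₀ cos²(96° − 16°) = I₀ cos²(80°) = 0.03015 I₀.
I₂ = I₁ cos²(122° − 96°) = 0.03015 I₀ · cos²(26°) = 0.02436 I₀.
Ratio = 0.02436 / 0.1175 = 0.2073.

I_new/I_old ≈ 0.207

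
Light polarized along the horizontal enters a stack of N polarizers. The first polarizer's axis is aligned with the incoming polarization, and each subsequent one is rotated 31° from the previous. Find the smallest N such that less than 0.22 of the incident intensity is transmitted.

First polarizer is aligned with the polarization: full transmission.
Each further stage multiplies by cos²(31°) = 0.7347.
After N polarizers: T = 0.7347^(N−1). Require T < 0.22 ⇒ N−1 > ln(0.22)/ln(0.7347) = 4.91, so N−1 ≥ 5 and N = 6.
Check: N=6 gives T = 0.2141 < 0.22; N=5 gives T = 0.2914.

N = 6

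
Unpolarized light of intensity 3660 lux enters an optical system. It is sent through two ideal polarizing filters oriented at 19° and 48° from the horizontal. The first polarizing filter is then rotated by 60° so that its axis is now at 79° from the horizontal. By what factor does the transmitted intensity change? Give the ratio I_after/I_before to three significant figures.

I_new/I_old ≈ 0.960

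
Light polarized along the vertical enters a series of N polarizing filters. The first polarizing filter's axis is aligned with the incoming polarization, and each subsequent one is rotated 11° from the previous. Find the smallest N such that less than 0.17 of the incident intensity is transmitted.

N = 49

First polarizer is aligned with the polarization: full transmission.
Each further stage multiplies by cos²(11°) = 0.9636.
After N polarizers: T = 0.9636^(N−1). Require T < 0.17 ⇒ N−1 > ln(0.17)/ln(0.9636) = 47.78, so N−1 ≥ 48 and N = 49.
Check: N=49 gives T = 0.1686 < 0.17; N=48 gives T = 0.175.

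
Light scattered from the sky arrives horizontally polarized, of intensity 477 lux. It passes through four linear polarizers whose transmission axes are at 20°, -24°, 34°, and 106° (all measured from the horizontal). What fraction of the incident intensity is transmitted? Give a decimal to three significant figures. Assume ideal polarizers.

I₁ = 477 lux · cos²(20°) = 421.2 lux.
I₂ = I₁ · cos²(44°) = 421.2 · 0.5174 = 218 lux.
I₃ = I₂ · cos²(58°) = 218 · 0.2808 = 61.2 lux.
I₄ = I₃ · cos²(72°) = 61.2 · 0.09549 = 5.844 lux.
Transmitted fraction = 0.01225.

I/I₀ ≈ 0.0123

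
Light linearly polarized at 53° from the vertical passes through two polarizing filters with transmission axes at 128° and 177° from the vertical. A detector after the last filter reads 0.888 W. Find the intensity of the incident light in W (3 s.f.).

I₀ ≈ 30.8 W

By Malus's law, I₁ = I₀ cos²(128° − 53°) = I₀ cos²(75°) = 0.06699 I₀.
I₂ = I₁ cos²(177° − 128°) = 0.06699 I₀ · cos²(49°) = 0.02883 I₀.
So 0.888 W = 0.02883 I₀, giving I₀ = 0.888/0.02883 = 30.8 W.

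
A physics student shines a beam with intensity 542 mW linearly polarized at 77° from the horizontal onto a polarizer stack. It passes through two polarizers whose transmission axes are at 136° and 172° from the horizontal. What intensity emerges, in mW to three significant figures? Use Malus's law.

I ≈ 94.1 mW

By Malus's law, I₁ = 542 mW · cos²(59°) = 143.8 mW.
I₂ = I₁ · cos²(36°) = 143.8 · 0.6545 = 94.1 mW.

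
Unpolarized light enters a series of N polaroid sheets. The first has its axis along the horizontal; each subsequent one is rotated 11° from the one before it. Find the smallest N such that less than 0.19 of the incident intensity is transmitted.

First polarizer halves the unpolarized light: factor 1/2.
Each further stage multiplies by cos²(11°) = 0.9636.
After N polarizers: T = 0.5·0.9636^(N−1). Require T < 0.19 ⇒ N−1 > ln(0.19/0.5)/ln(0.9636) = 26.09, so N−1 ≥ 27 and N = 28.
Check: N=28 gives T = 0.1837 < 0.19; N=27 gives T = 0.1906.

N = 28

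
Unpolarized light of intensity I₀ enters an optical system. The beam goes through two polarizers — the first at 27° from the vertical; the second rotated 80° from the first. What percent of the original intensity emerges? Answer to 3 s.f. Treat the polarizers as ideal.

Unpolarized light through the first polarizer → I₁ = ½ I₀, now polarized at 27°.
I₂ = I₁ cos²(80°) = 0.5 · 0.03015 I₀ = 0.01508 I₀.
That is 1.508% of the incident intensity.

≈ 1.51%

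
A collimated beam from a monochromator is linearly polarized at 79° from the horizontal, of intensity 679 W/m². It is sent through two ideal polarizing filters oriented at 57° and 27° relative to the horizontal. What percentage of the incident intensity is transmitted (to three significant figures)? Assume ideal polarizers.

≈ 64.5%

I₁ = 679 W/m² · cos²(22°) = 583.7 W/m².
I₂ = I₁ · cos²(30°) = 583.7 · 0.75 = 437.8 W/m².
That is 64.48% of the incident intensity.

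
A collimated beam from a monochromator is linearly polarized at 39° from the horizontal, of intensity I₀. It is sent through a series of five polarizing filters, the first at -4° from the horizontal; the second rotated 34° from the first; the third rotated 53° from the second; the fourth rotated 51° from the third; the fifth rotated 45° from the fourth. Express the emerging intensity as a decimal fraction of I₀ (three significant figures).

≈ 0.0264 I₀

I₁ = I₀ cos²(-4° − 39°) = I₀ cos²(43°) = 0.5349 I₀.
I₂ = I₁ cos²(34°) = 0.5349 · 0.6873 I₀ = 0.3676 I₀.
I₃ = I₂ cos²(53°) = 0.3676 · 0.3622 I₀ = 0.1331 I₀.
I₄ = I₃ cos²(51°) = 0.1331 · 0.396 I₀ = 0.05273 I₀.
I₅ = I₄ cos²(45°) = 0.05273 · 0.5 I₀ = 0.02637 I₀.
Transmitted fraction = 0.02637.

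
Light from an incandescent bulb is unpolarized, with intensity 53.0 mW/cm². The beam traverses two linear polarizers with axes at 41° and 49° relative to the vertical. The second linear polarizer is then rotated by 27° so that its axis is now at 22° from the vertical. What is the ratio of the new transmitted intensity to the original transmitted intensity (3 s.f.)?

Before rotation:
Unpolarized light through the first polarizer → I₁ = ½ I₀, now polarized at 41°.
I₂ = I₁ cos²(49° − 41°) = 0.5 I₀ · cos²(8°) = 0.4903 I₀.
After rotation:
Unpolarized light through the first polarizer → I₁ = ½ I₀, now polarized at 41°.
I₂ = I₁ cos²(22° − 41°) = 0.5 I₀ · cos²(19°) = 0.447 I₀.
Ratio = 0.447 / 0.4903 = 0.9117.

I_new/I_old ≈ 0.912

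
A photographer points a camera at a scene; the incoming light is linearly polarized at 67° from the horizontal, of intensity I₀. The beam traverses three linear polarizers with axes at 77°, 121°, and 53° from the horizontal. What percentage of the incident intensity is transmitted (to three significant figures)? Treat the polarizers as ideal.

≈ 7.04%

I₁ = I₀ cos²(77° − 67°) = I₀ cos²(10°) = 0.9698 I₀.
I₂ = I₁ cos²(121° − 77°) = 0.9698 I₀ · cos²(44°) = 0.5018 I₀.
I₃ = I₂ cos²(53° − 121°) = 0.5018 I₀ · cos²(68°) = 0.07042 I₀.
That is 7.042% of the incident intensity.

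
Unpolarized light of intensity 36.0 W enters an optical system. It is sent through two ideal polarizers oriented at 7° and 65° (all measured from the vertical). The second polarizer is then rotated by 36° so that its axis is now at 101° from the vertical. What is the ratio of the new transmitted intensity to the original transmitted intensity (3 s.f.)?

I_new/I_old ≈ 0.0173

Before rotation:
Unpolarized light through the first polarizer → I₁ = ½ I₀, now polarized at 7°.
I₂ = I₁ cos²(65° − 7°) = 0.5 I₀ · cos²(58°) = 0.1404 I₀.
After rotation:
Unpolarized light through the first polarizer → I₁ = ½ I₀, now polarized at 7°.
Angle between axes 1 and 2: 86°. I₂ = 0.5 I₀ · cos²(86°) = 0.002433 I₀.
Ratio = 0.002433 / 0.1404 = 0.01733.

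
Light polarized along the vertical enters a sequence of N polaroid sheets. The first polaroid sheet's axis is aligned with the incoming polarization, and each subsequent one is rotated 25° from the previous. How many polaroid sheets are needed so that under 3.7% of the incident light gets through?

First polarizer is aligned with the polarization: full transmission.
Each further stage multiplies by cos²(25°) = 0.8214.
After N polarizers: T = 0.8214^(N−1). Require T < 0.037 ⇒ N−1 > ln(0.037)/ln(0.8214) = 16.76, so N−1 ≥ 17 and N = 18.
Check: N=18 gives T = 0.03527 < 0.037; N=17 gives T = 0.04294.

N = 18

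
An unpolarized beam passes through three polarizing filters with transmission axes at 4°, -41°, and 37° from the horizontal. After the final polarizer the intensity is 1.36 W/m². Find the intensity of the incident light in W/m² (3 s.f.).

Unpolarized light through the first polarizer → I₁ = ½ I₀, now polarized at 4°.
I₂ = I₁ cos²(-41° − 4°) = 0.5 I₀ · cos²(45°) = 0.25 I₀.
I₃ = I₂ cos²(37° + 41°) = 0.25 I₀ · cos²(78°) = 0.01081 I₀.
So 1.36 W/m² = 0.01081 I₀, giving I₀ = 1.36/0.01081 = 125.8 W/m².

I₀ ≈ 126 W/m²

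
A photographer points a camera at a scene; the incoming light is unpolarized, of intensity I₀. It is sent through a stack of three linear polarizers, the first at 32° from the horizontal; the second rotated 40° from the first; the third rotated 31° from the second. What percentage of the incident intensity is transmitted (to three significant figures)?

Unpolarized light through the first polarizer → I₁ = ½ I₀, now polarized at 32°.
I₂ = I₁ cos²(40°) = 0.5 · 0.5868 I₀ = 0.2934 I₀.
I₃ = I₂ cos²(31°) = 0.2934 · 0.7347 I₀ = 0.2156 I₀.
That is 21.56% of the incident intensity.

≈ 21.6%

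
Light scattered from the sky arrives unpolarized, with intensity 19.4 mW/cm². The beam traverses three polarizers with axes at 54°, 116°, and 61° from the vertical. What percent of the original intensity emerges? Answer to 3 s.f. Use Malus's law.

≈ 3.63%

Unpolarized light through the first polarizer → I₁ = 19.4 mW/cm²/2 = 9.7 mW/cm², polarized at 54°.
I₂ = I₁ · cos²(62°) = 9.7 · 0.2204 = 2.138 mW/cm².
I₃ = I₂ · cos²(55°) = 2.138 · 0.329 = 0.7034 mW/cm².
That is 3.626% of the incident intensity.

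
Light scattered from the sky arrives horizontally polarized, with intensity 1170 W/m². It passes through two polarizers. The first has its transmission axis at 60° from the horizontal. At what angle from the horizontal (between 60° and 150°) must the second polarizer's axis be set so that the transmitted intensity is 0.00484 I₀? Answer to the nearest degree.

θ ≈ 142°

I₁ = I₀ cos²(60° − 0°) = I₀ cos²(60°) = 0.25 I₀.
Need I₂/I₀ = 0.00484, so cos²(θ − 60°) = 0.00484 / 0.25 = 0.01936.
θ − 60° = arccos(√0.01936) = 82.0°, giving θ ≈ 60 + 82.0 = 142.0°.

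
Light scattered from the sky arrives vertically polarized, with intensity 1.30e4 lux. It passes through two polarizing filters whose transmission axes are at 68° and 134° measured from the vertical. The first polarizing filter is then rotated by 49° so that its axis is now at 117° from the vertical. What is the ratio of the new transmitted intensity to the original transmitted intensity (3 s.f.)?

I_new/I_old ≈ 8.12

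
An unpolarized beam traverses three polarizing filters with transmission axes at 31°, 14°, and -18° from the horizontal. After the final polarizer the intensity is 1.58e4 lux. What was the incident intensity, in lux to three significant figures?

I₀ ≈ 4.80e4 lux

Unpolarized light through the first polarizer → I₁ = ½ I₀, now polarized at 31°.
I₂ = I₁ cos²(14° − 31°) = 0.5 I₀ · cos²(17°) = 0.4573 I₀.
I₃ = I₂ cos²(-18° − 14°) = 0.4573 I₀ · cos²(32°) = 0.3289 I₀.
So 1.58e4 lux = 0.3289 I₀, giving I₀ = 1.58e4/0.3289 = 4.805e+04 lux.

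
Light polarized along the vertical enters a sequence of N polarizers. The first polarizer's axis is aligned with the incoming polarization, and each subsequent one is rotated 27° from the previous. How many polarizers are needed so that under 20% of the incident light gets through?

First polarizer is aligned with the polarization: full transmission.
Each further stage multiplies by cos²(27°) = 0.7939.
After N polarizers: T = 0.7939^(N−1). Require T < 0.20 ⇒ N−1 > ln(0.20)/ln(0.7939) = 6.97, so N−1 ≥ 7 and N = 8.
Check: N=8 gives T = 0.1988 < 0.20; N=7 gives T = 0.2504.

N = 8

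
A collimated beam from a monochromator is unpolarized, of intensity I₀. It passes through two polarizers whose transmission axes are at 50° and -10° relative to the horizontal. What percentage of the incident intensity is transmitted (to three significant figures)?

Unpolarized light through the first polarizer → I₁ = ½ I₀, now polarized at 50°.
I₂ = I₁ cos²(-10° − 50°) = 0.5 I₀ · cos²(60°) = 0.125 I₀.
That is 12.5% of the incident intensity.

≈ 12.5%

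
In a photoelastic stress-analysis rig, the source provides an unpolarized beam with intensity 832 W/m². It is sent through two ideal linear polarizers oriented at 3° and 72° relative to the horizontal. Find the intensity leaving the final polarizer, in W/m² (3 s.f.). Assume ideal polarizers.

I ≈ 53.4 W/m²

Unpolarized light through the first polarizer → I₁ = 832 W/m²/2 = 416 W/m², polarized at 3°.
I₂ = I₁ · cos²(69°) = 416 · 0.1284 = 53.43 W/m².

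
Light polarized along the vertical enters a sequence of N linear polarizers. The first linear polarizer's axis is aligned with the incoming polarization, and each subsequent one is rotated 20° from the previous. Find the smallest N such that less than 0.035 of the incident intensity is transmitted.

N = 28

First polarizer is aligned with the polarization: full transmission.
Each further stage multiplies by cos²(20°) = 0.883.
After N polarizers: T = 0.883^(N−1). Require T < 0.035 ⇒ N−1 > ln(0.035)/ln(0.883) = 26.95, so N−1 ≥ 27 and N = 28.
Check: N=28 gives T = 0.03477 < 0.035; N=27 gives T = 0.03938.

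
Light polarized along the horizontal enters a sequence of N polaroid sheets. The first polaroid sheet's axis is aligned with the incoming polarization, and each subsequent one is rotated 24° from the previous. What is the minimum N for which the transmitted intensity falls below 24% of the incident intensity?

N = 9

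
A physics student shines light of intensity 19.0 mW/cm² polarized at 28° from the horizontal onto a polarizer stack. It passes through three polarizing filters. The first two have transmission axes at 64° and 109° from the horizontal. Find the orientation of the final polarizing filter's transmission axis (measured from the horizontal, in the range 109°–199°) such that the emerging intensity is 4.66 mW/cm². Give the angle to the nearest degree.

θ ≈ 139°

I₁ = I₀ cos²(64° − 28°) = I₀ cos²(36°) = 0.6545 I₀.
I₂ = I₁ cos²(109° − 64°) = 0.6545 I₀ · cos²(45°) = 0.3273 I₀.
Target fraction: 4.66 / 19.0 mW/cm² = 0.2453 of I₀.
Need I₃/I₀ = 0.2453, so cos²(θ − 109°) = 0.2453 / 0.3273 = 0.7495.
θ − 109° = arccos(√0.7495) = 30.0°, giving θ ≈ 109 + 30.0 = 139.0°.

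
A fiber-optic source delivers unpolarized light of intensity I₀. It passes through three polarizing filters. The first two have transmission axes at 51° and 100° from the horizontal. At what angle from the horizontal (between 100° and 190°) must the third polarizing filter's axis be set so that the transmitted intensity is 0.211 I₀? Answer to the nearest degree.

θ ≈ 108°

Unpolarized light through the first polarizer → I₁ = ½ I₀, now polarized at 51°.
I₂ = I₁ cos²(100° − 51°) = 0.5 I₀ · cos²(49°) = 0.2152 I₀.
Need I₃/I₀ = 0.211, so cos²(θ − 100°) = 0.211 / 0.2152 = 0.9805.
θ − 100° = arccos(√0.9805) = 8.0°, giving θ ≈ 100 + 8.0 = 108.0°.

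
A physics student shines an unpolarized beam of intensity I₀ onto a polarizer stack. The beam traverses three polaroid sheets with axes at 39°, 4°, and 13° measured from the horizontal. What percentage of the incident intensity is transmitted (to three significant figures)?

Unpolarized light through the first polarizer → I₁ = ½ I₀, now polarized at 39°.
I₂ = I₁ cos²(4° − 39°) = 0.5 I₀ · cos²(35°) = 0.3355 I₀.
I₃ = I₂ cos²(13° − 4°) = 0.3355 I₀ · cos²(9°) = 0.3273 I₀.
That is 32.73% of the incident intensity.

≈ 32.7%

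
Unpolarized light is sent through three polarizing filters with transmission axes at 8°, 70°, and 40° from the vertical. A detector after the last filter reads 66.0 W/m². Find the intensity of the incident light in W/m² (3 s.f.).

Unpolarized light through the first polarizer → I₁ = ½ I₀, now polarized at 8°.
I₂ = I₁ cos²(70° − 8°) = 0.5 I₀ · cos²(62°) = 0.1102 I₀.
I₃ = I₂ cos²(40° − 70°) = 0.1102 I₀ · cos²(30°) = 0.08265 I₀.
So 66.0 W/m² = 0.08265 I₀, giving I₀ = 66.0/0.08265 = 798.5 W/m².

I₀ ≈ 799 W/m²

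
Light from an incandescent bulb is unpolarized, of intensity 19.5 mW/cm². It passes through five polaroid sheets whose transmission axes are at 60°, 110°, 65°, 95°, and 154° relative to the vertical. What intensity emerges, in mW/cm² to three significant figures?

I ≈ 0.401 mW/cm²

Unpolarized light through the first polarizer → I₁ = 19.5 mW/cm²/2 = 9.75 mW/cm², polarized at 60°.
I₂ = I₁ · cos²(50°) = 9.75 · 0.4132 = 4.028 mW/cm².
I₃ = I₂ · cos²(45°) = 4.028 · 0.5 = 2.014 mW/cm².
I₄ = I₃ · cos²(30°) = 2.014 · 0.75 = 1.511 mW/cm².
I₅ = I₄ · cos²(59°) = 1.511 · 0.2653 = 0.4007 mW/cm².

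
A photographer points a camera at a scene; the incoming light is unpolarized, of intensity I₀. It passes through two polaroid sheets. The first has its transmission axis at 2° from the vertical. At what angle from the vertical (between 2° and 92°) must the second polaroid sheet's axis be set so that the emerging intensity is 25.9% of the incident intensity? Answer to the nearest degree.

θ ≈ 46°

Unpolarized light through the first polarizer → I₁ = ½ I₀, now polarized at 2°.
Need I₂/I₀ = 0.259, so cos²(θ − 2°) = 0.259 / 0.5 = 0.518.
θ − 2° = arccos(√0.518) = 44.0°, giving θ ≈ 2 + 44.0 = 46.0°.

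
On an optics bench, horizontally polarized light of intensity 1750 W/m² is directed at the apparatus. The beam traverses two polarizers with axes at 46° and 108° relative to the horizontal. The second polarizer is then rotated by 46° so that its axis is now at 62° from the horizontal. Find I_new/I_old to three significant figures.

Before rotation:
I₁ = I₀ cos²(46° − 0°) = I₀ cos²(46°) = 0.4826 I₀.
I₂ = I₁ cos²(108° − 46°) = 0.4826 I₀ · cos²(62°) = 0.1064 I₀.
After rotation:
I₁ = I₀ cos²(46° − 0°) = I₀ cos²(46°) = 0.4826 I₀.
I₂ = I₁ cos²(62° − 46°) = 0.4826 I₀ · cos²(16°) = 0.4459 I₀.
Ratio = 0.4459 / 0.1064 = 4.192.

I_new/I_old ≈ 4.19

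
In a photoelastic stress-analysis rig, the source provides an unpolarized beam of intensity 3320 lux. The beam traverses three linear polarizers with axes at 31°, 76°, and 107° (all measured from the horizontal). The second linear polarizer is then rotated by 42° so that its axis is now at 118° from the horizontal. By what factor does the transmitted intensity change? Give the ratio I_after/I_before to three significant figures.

Before rotation:
Unpolarized light through the first polarizer → I₁ = ½ I₀, now polarized at 31°.
I₂ = I₁ cos²(76° − 31°) = 0.5 I₀ · cos²(45°) = 0.25 I₀.
I₃ = I₂ cos²(107° − 76°) = 0.25 I₀ · cos²(31°) = 0.1837 I₀.
After rotation:
Unpolarized light through the first polarizer → I₁ = ½ I₀, now polarized at 31°.
I₂ = I₁ cos²(118° − 31°) = 0.5 I₀ · cos²(87°) = 0.00137 I₀.
I₃ = I₂ cos²(107° − 118°) = 0.00137 I₀ · cos²(11°) = 0.00132 I₀.
Ratio = 0.00132 / 0.1837 = 0.007184.

I_new/I_old ≈ 0.00718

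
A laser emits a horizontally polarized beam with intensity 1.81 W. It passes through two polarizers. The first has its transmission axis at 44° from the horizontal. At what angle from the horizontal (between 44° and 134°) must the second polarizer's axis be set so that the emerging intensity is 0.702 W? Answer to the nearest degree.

I₁ = I₀ cos²(44° − 0°) = I₀ cos²(44°) = 0.5174 I₀.
Target fraction: 0.702 / 1.81 W = 0.3878 of I₀.
Need I₂/I₀ = 0.3878, so cos²(θ − 44°) = 0.3878 / 0.5174 = 0.7495.
θ − 44° = arccos(√0.7495) = 30.0°, giving θ ≈ 44 + 30.0 = 74.0°.

θ ≈ 74°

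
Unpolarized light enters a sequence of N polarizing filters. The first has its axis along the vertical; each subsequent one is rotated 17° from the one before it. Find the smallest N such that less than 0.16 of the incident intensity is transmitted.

N = 14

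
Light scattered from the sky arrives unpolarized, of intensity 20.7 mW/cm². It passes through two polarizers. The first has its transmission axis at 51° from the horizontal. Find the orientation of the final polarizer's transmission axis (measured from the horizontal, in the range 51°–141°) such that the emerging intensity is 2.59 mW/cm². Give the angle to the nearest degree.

θ ≈ 111°

Unpolarized light through the first polarizer → I₁ = ½ I₀, now polarized at 51°.
Target fraction: 2.59 / 20.7 mW/cm² = 0.1251 of I₀.
Need I₂/I₀ = 0.1251, so cos²(θ − 51°) = 0.1251 / 0.5 = 0.2502.
θ − 51° = arccos(√0.2502) = 60.0°, giving θ ≈ 51 + 60.0 = 111.0°.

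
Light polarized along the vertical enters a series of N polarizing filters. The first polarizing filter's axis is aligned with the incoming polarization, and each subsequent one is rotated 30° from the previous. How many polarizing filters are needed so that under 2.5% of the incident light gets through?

N = 14

First polarizer is aligned with the polarization: full transmission.
Each further stage multiplies by cos²(30°) = 0.75.
After N polarizers: T = 0.75^(N−1). Require T < 0.025 ⇒ N−1 > ln(0.025)/ln(0.75) = 12.82, so N−1 ≥ 13 and N = 14.
Check: N=14 gives T = 0.02376 < 0.025; N=13 gives T = 0.03168.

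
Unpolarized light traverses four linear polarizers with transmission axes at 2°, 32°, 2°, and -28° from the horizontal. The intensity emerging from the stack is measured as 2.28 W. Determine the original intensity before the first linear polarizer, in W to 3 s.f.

Unpolarized light through the first polarizer → I₁ = ½ I₀, now polarized at 2°.
I₂ = I₁ cos²(32° − 2°) = 0.5 I₀ · cos²(30°) = 0.375 I₀.
I₃ = I₂ cos²(2° − 32°) = 0.375 I₀ · cos²(30°) = 0.2813 I₀.
I₄ = I₃ cos²(-28° − 2°) = 0.2813 I₀ · cos²(30°) = 0.2109 I₀.
So 2.28 W = 0.2109 I₀, giving I₀ = 2.28/0.2109 = 10.81 W.

I₀ ≈ 10.8 W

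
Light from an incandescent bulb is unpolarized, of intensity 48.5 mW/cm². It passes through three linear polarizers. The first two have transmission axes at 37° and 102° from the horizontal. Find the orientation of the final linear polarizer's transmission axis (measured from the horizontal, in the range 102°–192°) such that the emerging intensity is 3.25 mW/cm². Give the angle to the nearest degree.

θ ≈ 132°

Unpolarized light through the first polarizer → I₁ = ½ I₀, now polarized at 37°.
I₂ = I₁ cos²(102° − 37°) = 0.5 I₀ · cos²(65°) = 0.0893 I₀.
Target fraction: 3.25 / 48.5 mW/cm² = 0.06701 of I₀.
Need I₃/I₀ = 0.06701, so cos²(θ − 102°) = 0.06701 / 0.0893 = 0.7504.
θ − 102° = arccos(√0.7504) = 30.0°, giving θ ≈ 102 + 30.0 = 132.0°.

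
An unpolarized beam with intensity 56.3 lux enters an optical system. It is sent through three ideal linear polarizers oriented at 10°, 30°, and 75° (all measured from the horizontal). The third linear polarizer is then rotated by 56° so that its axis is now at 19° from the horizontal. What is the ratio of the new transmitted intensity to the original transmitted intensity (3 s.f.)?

Before rotation:
Unpolarized light through the first polarizer → I₁ = ½ I₀, now polarized at 10°.
I₂ = I₁ cos²(30° − 10°) = 0.5 I₀ · cos²(20°) = 0.4415 I₀.
I₃ = I₂ cos²(75° − 30°) = 0.4415 I₀ · cos²(45°) = 0.2208 I₀.
After rotation:
Unpolarized light through the first polarizer → I₁ = ½ I₀, now polarized at 10°.
I₂ = I₁ cos²(30° − 10°) = 0.5 I₀ · cos²(20°) = 0.4415 I₀.
I₃ = I₂ cos²(19° − 30°) = 0.4415 I₀ · cos²(11°) = 0.4254 I₀.
Ratio = 0.4254 / 0.2208 = 1.927.

I_new/I_old ≈ 1.93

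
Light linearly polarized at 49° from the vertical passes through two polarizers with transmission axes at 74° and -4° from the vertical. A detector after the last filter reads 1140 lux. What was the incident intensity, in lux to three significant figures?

I₀ ≈ 3.21e4 lux

I₁ = I₀ cos²(74° − 49°) = I₀ cos²(25°) = 0.8214 I₀.
I₂ = I₁ cos²(-4° − 74°) = 0.8214 I₀ · cos²(78°) = 0.03551 I₀.
So 1140 lux = 0.03551 I₀, giving I₀ = 1140/0.03551 = 3.211e+04 lux.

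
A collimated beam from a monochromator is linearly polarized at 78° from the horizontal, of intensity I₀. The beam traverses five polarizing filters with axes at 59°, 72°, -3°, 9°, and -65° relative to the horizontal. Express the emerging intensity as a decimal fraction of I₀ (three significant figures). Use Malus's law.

≈ 0.00413 I₀

By Malus's law, I₁ = I₀ cos²(59° − 78°) = I₀ cos²(19°) = 0.894 I₀.
I₂ = I₁ cos²(72° − 59°) = 0.894 I₀ · cos²(13°) = 0.8488 I₀.
I₃ = I₂ cos²(-3° − 72°) = 0.8488 I₀ · cos²(75°) = 0.05686 I₀.
I₄ = I₃ cos²(9° + 3°) = 0.05686 I₀ · cos²(12°) = 0.0544 I₀.
I₅ = I₄ cos²(-65° − 9°) = 0.0544 I₀ · cos²(74°) = 0.004133 I₀.
Transmitted fraction = 0.004133.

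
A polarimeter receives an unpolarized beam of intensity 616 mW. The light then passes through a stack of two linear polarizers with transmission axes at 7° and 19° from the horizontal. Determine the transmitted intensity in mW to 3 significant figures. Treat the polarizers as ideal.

Unpolarized light through the first polarizer → I₁ = 616 mW/2 = 308 mW, polarized at 7°.
I₂ = I₁ · cos²(12°) = 308 · 0.9568 = 294.7 mW.

I ≈ 295 mW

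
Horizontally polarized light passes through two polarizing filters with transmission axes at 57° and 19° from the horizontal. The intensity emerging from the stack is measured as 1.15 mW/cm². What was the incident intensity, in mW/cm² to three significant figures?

I₀ ≈ 6.24 mW/cm²

I₁ = I₀ cos²(57° − 0°) = I₀ cos²(57°) = 0.2966 I₀.
I₂ = I₁ cos²(19° − 57°) = 0.2966 I₀ · cos²(38°) = 0.1842 I₀.
So 1.15 mW/cm² = 0.1842 I₀, giving I₀ = 1.15/0.1842 = 6.243 mW/cm².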